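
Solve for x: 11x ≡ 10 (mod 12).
x ≡ 2 (mod 12)

gcd(11, 12) = 1, which divides 10, so solutions exist.
Find 11^(-1) mod 12 by the extended Euclidean algorithm:
12 = 1 × 11 + 1  ⟹  1 = (1)·12 + (-1)·11
So (-1)·11 ≡ 1 (mod 12), i.e. 11^(-1) ≡ -1 ≡ 11 (mod 12).
x ≡ 11 × 10 = 110 ≡ 2 (mod 12).
Check: 11 × 2 = 22 ≡ 10 (mod 12).
Unique solution: x ≡ 2 (mod 12)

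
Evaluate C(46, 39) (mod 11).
0

Using Lucas' theorem:
Write n=46 and k=39 in base 11:
n in base 11: [4, 2]
k in base 11: [3, 6]
C(46,39) mod 11 = ∏ C(n_i, k_i) mod 11
Digit binomials (mod 11): C(4,3) = 4; C(2,6) = 0 (k_i > n_i)
Product: 4 × 0 = 0 ≡ 0 (mod 11)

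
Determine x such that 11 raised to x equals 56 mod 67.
34

Baby-step giant-step with step n = ⌈√67⌉ = 9.
Baby steps 11^j mod 67 (j:value) for j=0..8: 0:1, 1:11, 2:54, 3:58, 4:35, 5:50, 6:14, 7:20, 8:19.
Giant-step multiplier: 11^(-9) ≡ 11^(66-9) = 11^57 ≡ 42 (mod 67).
Giant steps γ_i = 56·42^i mod 67: γ_0=56, γ_1=7, γ_2=26, γ_3=20 (in table at j=7).
x = i·n + j = 3·9 + 7 = 34.
Check: 11^34 ≡ 56 (mod 67).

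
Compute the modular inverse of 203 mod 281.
18

gcd(203, 281) = 1, so the inverse exists.
Extended Euclidean algorithm on (281, 203):
281 = 1 × 203 + 78  ⟹  78 = (1)·281 + (-1)·203
203 = 2 × 78 + 47  ⟹  47 = (-2)·281 + (3)·203
78 = 1 × 47 + 31  ⟹  31 = (3)·281 + (-4)·203
47 = 1 × 31 + 16  ⟹  16 = (-5)·281 + (7)·203
31 = 1 × 16 + 15  ⟹  15 = (8)·281 + (-11)·203
16 = 1 × 15 + 1  ⟹  1 = (-13)·281 + (18)·203
So (18)·203 ≡ 1 (mod 281), i.e. 203^(-1) ≡ 18 (mod 281).
Check: 203 × 18 = 3654 ≡ 1 (mod 281)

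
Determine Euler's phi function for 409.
408

409 = 409
φ(n) = n × ∏(1 - 1/p) for each prime p dividing n
φ(409) = 409 × (1 - 1/409) = 408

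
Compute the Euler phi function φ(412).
204

412 = 2^2 × 103
φ(n) = n × ∏(1 - 1/p) for each prime p dividing n
φ(412) = 412 × (1 - 1/2) × (1 - 1/103) = 204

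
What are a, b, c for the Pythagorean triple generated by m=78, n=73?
(755, 11388, 11413)

Euclid's formula: a = m² - n², b = 2mn, c = m² + n²
m = 78, n = 73
a = 78² - 73² = 6084 - 5329 = 755
b = 2 × 78 × 73 = 11388
c = 78² + 73² = 6084 + 5329 = 11413
Verification: 755² + 11388² = 570025 + 129686544 = 130256569 = 11413² ✓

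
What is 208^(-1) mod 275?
197

gcd(208, 275) = 1, so the inverse exists.
Extended Euclidean algorithm on (275, 208):
275 = 1 × 208 + 67  ⟹  67 = (1)·275 + (-1)·208
208 = 3 × 67 + 7  ⟹  7 = (-3)·275 + (4)·208
67 = 9 × 7 + 4  ⟹  4 = (28)·275 + (-37)·208
7 = 1 × 4 + 3  ⟹  3 = (-31)·275 + (41)·208
4 = 1 × 3 + 1  ⟹  1 = (59)·275 + (-78)·208
So (-78)·208 ≡ 1 (mod 275), i.e. 208^(-1) ≡ -78 ≡ 197 (mod 275).
Check: 208 × 197 = 40976 ≡ 1 (mod 275)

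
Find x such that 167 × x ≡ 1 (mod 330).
83

gcd(167, 330) = 1, so the inverse exists.
Extended Euclidean algorithm on (330, 167):
330 = 1 × 167 + 163  ⟹  163 = (1)·330 + (-1)·167
167 = 1 × 163 + 4  ⟹  4 = (-1)·330 + (2)·167
163 = 40 × 4 + 3  ⟹  3 = (41)·330 + (-81)·167
4 = 1 × 3 + 1  ⟹  1 = (-42)·330 + (83)·167
So (83)·167 ≡ 1 (mod 330), i.e. 167^(-1) ≡ 83 (mod 330).
Check: 167 × 83 = 13861 ≡ 1 (mod 330)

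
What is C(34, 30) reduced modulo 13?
5

Using Lucas' theorem:
Write n=34 and k=30 in base 13:
n in base 13: [2, 8]
k in base 13: [2, 4]
C(34,30) mod 13 = ∏ C(n_i, k_i) mod 13
Digit binomials (mod 13): C(2,2) = 1; C(8,4) = 70 ≡ 5
Product: 1 × 5 = 5 ≡ 5 (mod 13)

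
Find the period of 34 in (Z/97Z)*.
32

97 is prime, so ord(34) divides φ(97) = 96.
Divisors of 96: 1, 2, 3, 4, 6, 8, 12, 16, 24, 32, 48, 96.
Repeated squaring: 34^1 ≡ 34, 34^2 ≡ 89, 34^4 ≡ 64, 34^8 ≡ 22, 34^16 ≡ 96, 34^32 ≡ 1, 34^64 ≡ 1 (mod 97).
Test 34^d mod 97 for each divisor d in increasing order:
34^1 ≡ 34
34^2 ≡ 89
34^3 = 34^2·34^1 ≡ 19
34^4 ≡ 64
34^6 = 34^4·34^2 ≡ 70
34^8 ≡ 22
34^12 = 34^8·34^4 ≡ 50
34^16 ≡ 96
34^24 = 34^16·34^8 ≡ 75
34^32 ≡ 1  ← first divisor giving 1
The order is 32.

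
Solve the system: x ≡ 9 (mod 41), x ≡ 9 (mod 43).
9

Using Chinese Remainder Theorem:
M = 41 × 43 = 1763
M1 = 43, M2 = 41
y1 = 43^(-1) mod 41 = 21
y2 = 41^(-1) mod 43 = 21
x = (9×43×21 + 9×41×21) mod 1763 = 9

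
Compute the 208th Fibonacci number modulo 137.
37

Matrix identity: Q^n = [[F_(n+1), F_n], [F_n, F_(n-1)]] with Q = [[1,1],[1,0]].
n = 208 = 11010000₂. Square-and-multiply, entries mod 137:
Q^1 = [[1,1],[1,0]]
Q^3 = (Q^1)²·Q = [[3,2],[2,1]]
Q^6 = (Q^3)² = [[13,8],[8,5]]
Q^13 = (Q^6)²·Q = [[103,96],[96,7]]
Q^26 = (Q^13)² = [[97,11],[11,86]]
Q^52 = (Q^26)² = [[77,95],[95,119]]
Q^104 = (Q^52)² = [[21,125],[125,33]]
Q^208 = (Q^104)² = [[37,37],[37,0]]
F_208 mod 137 = Q^208[0][1] = 37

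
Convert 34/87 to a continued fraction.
[0; 2, 1, 1, 3, 1, 3]

Euclidean algorithm steps:
34 = 0 × 87 + 34
87 = 2 × 34 + 19
34 = 1 × 19 + 15
19 = 1 × 15 + 4
15 = 3 × 4 + 3
4 = 1 × 3 + 1
3 = 3 × 1 + 0
Continued fraction: [0; 2, 1, 1, 3, 1, 3]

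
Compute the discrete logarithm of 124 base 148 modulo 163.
127

Baby-step giant-step with step n = ⌈√163⌉ = 13.
Baby steps 148^j mod 163 (j:value) for j=0..12: 0:1, 1:148, 2:62, 3:48, 4:95, 5:42, 6:22, 7:159, 8:60, 9:78, 10:134, 11:109, 12:158.
Giant-step multiplier: 148^(-13) ≡ 148^(162-13) = 148^149 ≡ 50 (mod 163).
Giant steps γ_i = 124·50^i mod 163: γ_0=124, γ_1=6, γ_2=137, γ_3=4, γ_4=37, γ_5=57, γ_6=79, γ_7=38, γ_8=107, γ_9=134 (in table at j=10).
x = i·n + j = 9·13 + 10 = 127.
Check: 148^127 ≡ 124 (mod 163).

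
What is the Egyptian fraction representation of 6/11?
1/2 + 1/22

Greedy algorithm:
6/11: ceiling(11/6) = 2, use 1/2
1/22: ceiling(22/1) = 22, use 1/22
Result: 6/11 = 1/2 + 1/22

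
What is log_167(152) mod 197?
121

Baby-step giant-step with step n = ⌈√197⌉ = 15.
Baby steps 167^j mod 197 (j:value) for j=0..14: 0:1, 1:167, 2:112, 3:186, 4:133, 5:147, 6:121, 7:113, 8:156, 9:48, 10:136, 11:57, 12:63, 13:80, 14:161.
Giant-step multiplier: 167^(-15) ≡ 167^(196-15) = 167^181 ≡ 56 (mod 197).
Giant steps γ_i = 152·56^i mod 197: γ_0=152, γ_1=41, γ_2=129, γ_3=132, γ_4=103, γ_5=55, γ_6=125, γ_7=105, γ_8=167 (in table at j=1).
x = i·n + j = 8·15 + 1 = 121.
Check: 167^121 ≡ 152 (mod 197).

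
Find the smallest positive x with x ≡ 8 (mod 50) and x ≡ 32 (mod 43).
1408

Using Chinese Remainder Theorem:
M = 50 × 43 = 2150
M1 = 43, M2 = 50
y1 = 43^(-1) mod 50 = 7
y2 = 50^(-1) mod 43 = 37
x = (8×43×7 + 32×50×37) mod 2150 = 1408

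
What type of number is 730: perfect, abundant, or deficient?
deficient

Proper divisors of 730: sum = 1 + 2 + 5 + 10 + 73 + 146 + 365 = 602
Since 602 < 730, 730 is deficient.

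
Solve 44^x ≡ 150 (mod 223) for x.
199

Baby-step giant-step with step n = ⌈√223⌉ = 15.
Baby steps 44^j mod 223 (j:value) for j=0..14: 0:1, 1:44, 2:152, 3:221, 4:135, 5:142, 6:4, 7:176, 8:162, 9:215, 10:94, 11:122, 12:16, 13:35, 14:202.
Giant-step multiplier: 44^(-15) ≡ 44^(222-15) = 44^207 ≡ 216 (mod 223).
Giant steps γ_i = 150·216^i mod 223: γ_0=150, γ_1=65, γ_2=214, γ_3=63, γ_4=5, γ_5=188, γ_6=22, γ_7=69, γ_8=186, γ_9=36, γ_10=194, γ_11=203, γ_12=140, γ_13=135 (in table at j=4).
x = i·n + j = 13·15 + 4 = 199.
Check: 44^199 ≡ 150 (mod 223).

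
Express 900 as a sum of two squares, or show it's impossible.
0² + 30² (a=0, b=30)

Factorization: 900 = 2^2 × 3^2 × 5^2
By Fermat: n is sum of two squares iff every prime p ≡ 3 (mod 4) appears to even power.
All primes ≡ 3 (mod 4) appear to even power.
Search a = 0, 1, 2, … for 900 - a² a perfect square: first hit at a = 0: 900 - 0 = 900 = 30².
900 = 0² + 30² = 0 + 900 ✓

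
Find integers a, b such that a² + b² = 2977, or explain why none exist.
24² + 49² (a=24, b=49)

Factorization: 2977 = 13 × 229
By Fermat: n is sum of two squares iff every prime p ≡ 3 (mod 4) appears to even power.
All primes ≡ 3 (mod 4) appear to even power.
Search a = 0, 1, 2, … for 2977 - a² a perfect square: first hit at a = 24: 2977 - 576 = 2401 = 49².
2977 = 24² + 49² = 576 + 2401 ✓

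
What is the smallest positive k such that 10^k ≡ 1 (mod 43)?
21

43 is prime, so ord(10) divides φ(43) = 42.
Divisors of 42: 1, 2, 3, 6, 7, 14, 21, 42.
Repeated squaring: 10^1 ≡ 10, 10^2 ≡ 14, 10^4 ≡ 24, 10^8 ≡ 17, 10^16 ≡ 31, 10^32 ≡ 15 (mod 43).
Test 10^d mod 43 for each divisor d in increasing order:
10^1 ≡ 10
10^2 ≡ 14
10^3 = 10^2·10^1 ≡ 11
10^6 = 10^4·10^2 ≡ 35
10^7 = 10^4·10^2·10^1 ≡ 6
10^14 = 10^8·10^4·10^2 ≡ 36
10^21 = 10^16·10^4·10^1 ≡ 1  ← first divisor giving 1
The order is 21.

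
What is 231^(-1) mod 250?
171

gcd(231, 250) = 1, so the inverse exists.
Extended Euclidean algorithm on (250, 231):
250 = 1 × 231 + 19  ⟹  19 = (1)·250 + (-1)·231
231 = 12 × 19 + 3  ⟹  3 = (-12)·250 + (13)·231
19 = 6 × 3 + 1  ⟹  1 = (73)·250 + (-79)·231
So (-79)·231 ≡ 1 (mod 250), i.e. 231^(-1) ≡ -79 ≡ 171 (mod 250).
Check: 231 × 171 = 39501 ≡ 1 (mod 250)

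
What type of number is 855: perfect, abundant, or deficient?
deficient

Proper divisors of 855: sum = 1 + 3 + 5 + 9 + 15 + 19 + 45 + 57 + 95 + 171 + 285 = 705
Since 705 < 855, 855 is deficient.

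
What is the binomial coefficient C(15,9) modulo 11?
0

Using Lucas' theorem:
Write n=15 and k=9 in base 11:
n in base 11: [1, 4]
k in base 11: [0, 9]
C(15,9) mod 11 = ∏ C(n_i, k_i) mod 11
Digit binomials (mod 11): C(1,0) = 1; C(4,9) = 0 (k_i > n_i)
Product: 1 × 0 = 0 ≡ 0 (mod 11)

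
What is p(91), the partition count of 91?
64112359

p(n) counts ways to write n as a sum of positive integers (order ignored).
Euler's pentagonal recurrence: p(k) = p(k-1) + p(k-2) - p(k-5) - p(k-7) + p(k-12) + p(k-15) - ... (offsets j(3j∓1)/2, signs ++--, p(0)=1, p(<0)=0).
DP table for k = 0..90: p(0)=1, p(1)=1, p(2)=2, p(3)=3, p(4)=5, p(5)=7, p(6)=11, p(7)=15, p(8)=22, p(9)=30, p(10)=42, p(11)=56, p(12)=77, p(13)=101, p(14)=135, p(15)=176, p(16)=231, p(17)=297, p(18)=385, p(19)=490, p(20)=627, p(21)=792, p(22)=1002, p(23)=1255, p(24)=1575, p(25)=1958, p(26)=2436, p(27)=3010, p(28)=3718, p(29)=4565, p(30)=5604, p(31)=6842, p(32)=8349, p(33)=10143, p(34)=12310, p(35)=14883, p(36)=17977, p(37)=21637, p(38)=26015, p(39)=31185, p(40)=37338, p(41)=44583, p(42)=53174, p(43)=63261, p(44)=75175, p(45)=89134, p(46)=105558, p(47)=124754, p(48)=147273, p(49)=173525, p(50)=204226, p(51)=239943, p(52)=281589, p(53)=329931, p(54)=386155, p(55)=451276, p(56)=526823, p(57)=614154, p(58)=715220, p(59)=831820, p(60)=966467, p(61)=1121505, p(62)=1300156, p(63)=1505499, p(64)=1741630, p(65)=2012558, p(66)=2323520, p(67)=2679689, p(68)=3087735, p(69)=3554345, p(70)=4087968, p(71)=4697205, p(72)=5392783, p(73)=6185689, p(74)=7089500, p(75)=8118264, p(76)=9289091, p(77)=10619863, p(78)=12132164, p(79)=13848650, p(80)=15796476, p(81)=18004327, p(82)=20506255, p(83)=23338469, p(84)=26543660, p(85)=30167357, p(86)=34262962, p(87)=38887673, p(88)=44108109, p(89)=49995925, p(90)=56634173.
Final step: p(91) = p(90) + p(89) - p(86) - p(84) + p(79) + p(76) - p(69) - p(65) + p(56) + p(51) - p(40) - p(34) + p(21) + p(14)
= 56634173 + 49995925 - 34262962 - 26543660 + 13848650 + 9289091 - 3554345 - 2012558 + 526823 + 239943 - 37338 - 12310 + 792 + 135
= 64112359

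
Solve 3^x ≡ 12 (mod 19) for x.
15

Baby-step giant-step with step n = ⌈√19⌉ = 5.
Baby steps 3^j mod 19 (j:value) for j=0..4: 0:1, 1:3, 2:9, 3:8, 4:5.
Giant-step multiplier: 3^(-5) ≡ 3^(18-5) = 3^13 ≡ 14 (mod 19).
Giant steps γ_i = 12·14^i mod 19: γ_0=12, γ_1=16, γ_2=15, γ_3=1 (in table at j=0).
x = i·n + j = 3·5 + 0 = 15.
Check: 3^15 ≡ 12 (mod 19).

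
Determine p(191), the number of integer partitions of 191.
1820701100652

p(n) counts ways to write n as a sum of positive integers (order ignored).
Euler's pentagonal recurrence: p(k) = p(k-1) + p(k-2) - p(k-5) - p(k-7) + p(k-12) + p(k-15) - ... (offsets j(3j∓1)/2, signs ++--, p(0)=1, p(<0)=0).
DP table for k = 0..190: p(0)=1, p(1)=1, p(2)=2, p(3)=3, p(4)=5, p(5)=7, p(6)=11, p(7)=15, p(8)=22, p(9)=30, p(10)=42, p(11)=56, p(12)=77, p(13)=101, p(14)=135, p(15)=176, p(16)=231, p(17)=297, p(18)=385, p(19)=490, p(20)=627, p(21)=792, p(22)=1002, p(23)=1255, p(24)=1575, p(25)=1958, p(26)=2436, p(27)=3010, p(28)=3718, p(29)=4565, p(30)=5604, p(31)=6842, p(32)=8349, p(33)=10143, p(34)=12310, p(35)=14883, p(36)=17977, p(37)=21637, p(38)=26015, p(39)=31185, p(40)=37338, p(41)=44583, p(42)=53174, p(43)=63261, p(44)=75175, p(45)=89134, p(46)=105558, p(47)=124754, p(48)=147273, p(49)=173525, p(50)=204226, p(51)=239943, p(52)=281589, p(53)=329931, p(54)=386155, p(55)=451276, p(56)=526823, p(57)=614154, p(58)=715220, p(59)=831820, p(60)=966467, p(61)=1121505, p(62)=1300156, p(63)=1505499, p(64)=1741630, p(65)=2012558, p(66)=2323520, p(67)=2679689, p(68)=3087735, p(69)=3554345, p(70)=4087968, p(71)=4697205, p(72)=5392783, p(73)=6185689, p(74)=7089500, p(75)=8118264, p(76)=9289091, p(77)=10619863, p(78)=12132164, p(79)=13848650, p(80)=15796476, p(81)=18004327, p(82)=20506255, p(83)=23338469, p(84)=26543660, p(85)=30167357, p(86)=34262962, p(87)=38887673, p(88)=44108109, p(89)=49995925, p(90)=56634173, p(91)=64112359, p(92)=72533807, p(93)=82010177, p(94)=92669720, p(95)=104651419, p(96)=118114304, p(97)=133230930, p(98)=150198136, p(99)=169229875, p(100)=190569292, p(101)=214481126, p(102)=241265379, p(103)=271248950, p(104)=304801365, p(105)=342325709, p(106)=384276336, p(107)=431149389, p(108)=483502844, p(109)=541946240, p(110)=607163746, p(111)=679903203, p(112)=761002156, p(113)=851376628, p(114)=952050665, p(115)=1064144451, p(116)=1188908248, p(117)=1327710076, p(118)=1482074143, p(119)=1653668665, p(120)=1844349560, p(121)=2056148051, p(122)=2291320912, p(123)=2552338241, p(124)=2841940500, p(125)=3163127352, p(126)=3519222692, p(127)=3913864295, p(128)=4351078600, p(129)=4835271870, p(130)=5371315400, p(131)=5964539504, p(132)=6620830889, p(133)=7346629512, p(134)=8149040695, p(135)=9035836076, p(136)=10015581680, p(137)=11097645016, p(138)=12292341831, p(139)=13610949895, p(140)=15065878135, p(141)=16670689208, p(142)=18440293320, p(143)=20390982757, p(144)=22540654445, p(145)=24908858009, p(146)=27517052599, p(147)=30388671978, p(148)=33549419497, p(149)=37027355200, p(150)=40853235313, p(151)=45060624582, p(152)=49686288421, p(153)=54770336324, p(154)=60356673280, p(155)=66493182097, p(156)=73232243759, p(157)=80630964769, p(158)=88751778802, p(159)=97662728555, p(160)=107438159466, p(161)=118159068427, p(162)=129913904637, p(163)=142798995930, p(164)=156919475295, p(165)=172389800255, p(166)=189334822579, p(167)=207890420102, p(168)=228204732751, p(169)=250438925115, p(170)=274768617130, p(171)=301384802048, p(172)=330495499613, p(173)=362326859895, p(174)=397125074750, p(175)=435157697830, p(176)=476715857290, p(177)=522115831195, p(178)=571701605655, p(179)=625846753120, p(180)=684957390936, p(181)=749474411781, p(182)=819876908323, p(183)=896684817527, p(184)=980462880430, p(185)=1071823774337, p(186)=1171432692373, p(187)=1280011042268, p(188)=1398341745571, p(189)=1527273599625, p(190)=1667727404093.
Final step: p(191) = p(190) + p(189) - p(186) - p(184) + p(179) + p(176) - p(169) - p(165) + p(156) + p(151) - p(140) - p(134) + p(121) + p(114) - p(99) - p(91) + p(74) + p(65) - p(46) - p(36) + p(15) + p(4)
= 1667727404093 + 1527273599625 - 1171432692373 - 980462880430 + 625846753120 + 476715857290 - 250438925115 - 172389800255 + 73232243759 + 45060624582 - 15065878135 - 8149040695 + 2056148051 + 952050665 - 169229875 - 64112359 + 7089500 + 2012558 - 105558 - 17977 + 176 + 5
= 1820701100652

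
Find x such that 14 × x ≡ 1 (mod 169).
157

gcd(14, 169) = 1, so the inverse exists.
Extended Euclidean algorithm on (169, 14):
169 = 12 × 14 + 1  ⟹  1 = (1)·169 + (-12)·14
So (-12)·14 ≡ 1 (mod 169), i.e. 14^(-1) ≡ -12 ≡ 157 (mod 169).
Check: 14 × 157 = 2198 ≡ 1 (mod 169)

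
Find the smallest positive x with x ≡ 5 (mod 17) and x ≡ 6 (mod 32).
294

Using Chinese Remainder Theorem:
M = 17 × 32 = 544
M1 = 32, M2 = 17
y1 = 32^(-1) mod 17 = 8
y2 = 17^(-1) mod 32 = 17
x = (5×32×8 + 6×17×17) mod 544 = 294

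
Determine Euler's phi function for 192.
64

192 = 2^6 × 3
φ(n) = n × ∏(1 - 1/p) for each prime p dividing n
φ(192) = 192 × (1 - 1/2) × (1 - 1/3) = 64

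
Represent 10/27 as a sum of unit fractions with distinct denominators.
1/3 + 1/27

Greedy algorithm:
10/27: ceiling(27/10) = 3, use 1/3
1/27: ceiling(27/1) = 27, use 1/27
Result: 10/27 = 1/3 + 1/27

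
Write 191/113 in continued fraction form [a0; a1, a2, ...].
[1; 1, 2, 4, 2, 1, 2]

Euclidean algorithm steps:
191 = 1 × 113 + 78
113 = 1 × 78 + 35
78 = 2 × 35 + 8
35 = 4 × 8 + 3
8 = 2 × 3 + 2
3 = 1 × 2 + 1
2 = 2 × 1 + 0
Continued fraction: [1; 1, 2, 4, 2, 1, 2]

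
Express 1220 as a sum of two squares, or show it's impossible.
8² + 34² (a=8, b=34)

Factorization: 1220 = 2^2 × 5 × 61
By Fermat: n is sum of two squares iff every prime p ≡ 3 (mod 4) appears to even power.
All primes ≡ 3 (mod 4) appear to even power.
Search a = 0, 1, 2, … for 1220 - a² a perfect square: first hit at a = 8: 1220 - 64 = 1156 = 34².
1220 = 8² + 34² = 64 + 1156 ✓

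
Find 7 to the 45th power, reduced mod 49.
0

Repeated squaring. Binary of 45 = 101101.
7^1 ≡ 7 (mod 49); 7^2 ≡ 0 (mod 49); 7^4 ≡ 0 (mod 49); 7^8 ≡ 0 (mod 49); 7^16 ≡ 0 (mod 49); 7^32 ≡ 0 (mod 49)
7^45 = 7^1 × 7^4 × 7^8 × 7^32 ≡ 0 (mod 49)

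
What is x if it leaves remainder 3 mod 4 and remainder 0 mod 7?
7

Using Chinese Remainder Theorem:
M = 4 × 7 = 28
M1 = 7, M2 = 4
y1 = 7^(-1) mod 4 = 3
y2 = 4^(-1) mod 7 = 2
x = (3×7×3 + 0×4×2) mod 28 = 7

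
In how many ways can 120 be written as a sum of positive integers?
1844349560

p(n) counts ways to write n as a sum of positive integers (order ignored).
Euler's pentagonal recurrence: p(k) = p(k-1) + p(k-2) - p(k-5) - p(k-7) + p(k-12) + p(k-15) - ... (offsets j(3j∓1)/2, signs ++--, p(0)=1, p(<0)=0).
DP table for k = 0..119: p(0)=1, p(1)=1, p(2)=2, p(3)=3, p(4)=5, p(5)=7, p(6)=11, p(7)=15, p(8)=22, p(9)=30, p(10)=42, p(11)=56, p(12)=77, p(13)=101, p(14)=135, p(15)=176, p(16)=231, p(17)=297, p(18)=385, p(19)=490, p(20)=627, p(21)=792, p(22)=1002, p(23)=1255, p(24)=1575, p(25)=1958, p(26)=2436, p(27)=3010, p(28)=3718, p(29)=4565, p(30)=5604, p(31)=6842, p(32)=8349, p(33)=10143, p(34)=12310, p(35)=14883, p(36)=17977, p(37)=21637, p(38)=26015, p(39)=31185, p(40)=37338, p(41)=44583, p(42)=53174, p(43)=63261, p(44)=75175, p(45)=89134, p(46)=105558, p(47)=124754, p(48)=147273, p(49)=173525, p(50)=204226, p(51)=239943, p(52)=281589, p(53)=329931, p(54)=386155, p(55)=451276, p(56)=526823, p(57)=614154, p(58)=715220, p(59)=831820, p(60)=966467, p(61)=1121505, p(62)=1300156, p(63)=1505499, p(64)=1741630, p(65)=2012558, p(66)=2323520, p(67)=2679689, p(68)=3087735, p(69)=3554345, p(70)=4087968, p(71)=4697205, p(72)=5392783, p(73)=6185689, p(74)=7089500, p(75)=8118264, p(76)=9289091, p(77)=10619863, p(78)=12132164, p(79)=13848650, p(80)=15796476, p(81)=18004327, p(82)=20506255, p(83)=23338469, p(84)=26543660, p(85)=30167357, p(86)=34262962, p(87)=38887673, p(88)=44108109, p(89)=49995925, p(90)=56634173, p(91)=64112359, p(92)=72533807, p(93)=82010177, p(94)=92669720, p(95)=104651419, p(96)=118114304, p(97)=133230930, p(98)=150198136, p(99)=169229875, p(100)=190569292, p(101)=214481126, p(102)=241265379, p(103)=271248950, p(104)=304801365, p(105)=342325709, p(106)=384276336, p(107)=431149389, p(108)=483502844, p(109)=541946240, p(110)=607163746, p(111)=679903203, p(112)=761002156, p(113)=851376628, p(114)=952050665, p(115)=1064144451, p(116)=1188908248, p(117)=1327710076, p(118)=1482074143, p(119)=1653668665.
Final step: p(120) = p(119) + p(118) - p(115) - p(113) + p(108) + p(105) - p(98) - p(94) + p(85) + p(80) - p(69) - p(63) + p(50) + p(43) - p(28) - p(20) + p(3)
= 1653668665 + 1482074143 - 1064144451 - 851376628 + 483502844 + 342325709 - 150198136 - 92669720 + 30167357 + 15796476 - 3554345 - 1505499 + 204226 + 63261 - 3718 - 627 + 3
= 1844349560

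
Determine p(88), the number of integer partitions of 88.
44108109

p(n) counts ways to write n as a sum of positive integers (order ignored).
Euler's pentagonal recurrence: p(k) = p(k-1) + p(k-2) - p(k-5) - p(k-7) + p(k-12) + p(k-15) - ... (offsets j(3j∓1)/2, signs ++--, p(0)=1, p(<0)=0).
DP table for k = 0..87: p(0)=1, p(1)=1, p(2)=2, p(3)=3, p(4)=5, p(5)=7, p(6)=11, p(7)=15, p(8)=22, p(9)=30, p(10)=42, p(11)=56, p(12)=77, p(13)=101, p(14)=135, p(15)=176, p(16)=231, p(17)=297, p(18)=385, p(19)=490, p(20)=627, p(21)=792, p(22)=1002, p(23)=1255, p(24)=1575, p(25)=1958, p(26)=2436, p(27)=3010, p(28)=3718, p(29)=4565, p(30)=5604, p(31)=6842, p(32)=8349, p(33)=10143, p(34)=12310, p(35)=14883, p(36)=17977, p(37)=21637, p(38)=26015, p(39)=31185, p(40)=37338, p(41)=44583, p(42)=53174, p(43)=63261, p(44)=75175, p(45)=89134, p(46)=105558, p(47)=124754, p(48)=147273, p(49)=173525, p(50)=204226, p(51)=239943, p(52)=281589, p(53)=329931, p(54)=386155, p(55)=451276, p(56)=526823, p(57)=614154, p(58)=715220, p(59)=831820, p(60)=966467, p(61)=1121505, p(62)=1300156, p(63)=1505499, p(64)=1741630, p(65)=2012558, p(66)=2323520, p(67)=2679689, p(68)=3087735, p(69)=3554345, p(70)=4087968, p(71)=4697205, p(72)=5392783, p(73)=6185689, p(74)=7089500, p(75)=8118264, p(76)=9289091, p(77)=10619863, p(78)=12132164, p(79)=13848650, p(80)=15796476, p(81)=18004327, p(82)=20506255, p(83)=23338469, p(84)=26543660, p(85)=30167357, p(86)=34262962, p(87)=38887673.
Final step: p(88) = p(87) + p(86) - p(83) - p(81) + p(76) + p(73) - p(66) - p(62) + p(53) + p(48) - p(37) - p(31) + p(18) + p(11)
= 38887673 + 34262962 - 23338469 - 18004327 + 9289091 + 6185689 - 2323520 - 1300156 + 329931 + 147273 - 21637 - 6842 + 385 + 56
= 44108109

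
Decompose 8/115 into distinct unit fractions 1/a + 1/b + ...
1/15 + 1/345

Greedy algorithm:
8/115: ceiling(115/8) = 15, use 1/15
1/345: ceiling(345/1) = 345, use 1/345
Result: 8/115 = 1/15 + 1/345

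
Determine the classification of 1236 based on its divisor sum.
abundant

Proper divisors of 1236: sum = 1 + 2 + 3 + 4 + 6 + 12 + 103 + 206 + 309 + 412 + 618 = 1676
Since 1676 > 1236, 1236 is abundant.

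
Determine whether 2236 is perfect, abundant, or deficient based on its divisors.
deficient

Proper divisors of 2236: sum = 1 + 2 + 4 + 13 + 26 + 43 + 52 + 86 + 172 + 559 + 1118 = 2076
Since 2076 < 2236, 2236 is deficient.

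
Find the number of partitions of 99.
169229875

p(n) counts ways to write n as a sum of positive integers (order ignored).
Euler's pentagonal recurrence: p(k) = p(k-1) + p(k-2) - p(k-5) - p(k-7) + p(k-12) + p(k-15) - ... (offsets j(3j∓1)/2, signs ++--, p(0)=1, p(<0)=0).
DP table for k = 0..98: p(0)=1, p(1)=1, p(2)=2, p(3)=3, p(4)=5, p(5)=7, p(6)=11, p(7)=15, p(8)=22, p(9)=30, p(10)=42, p(11)=56, p(12)=77, p(13)=101, p(14)=135, p(15)=176, p(16)=231, p(17)=297, p(18)=385, p(19)=490, p(20)=627, p(21)=792, p(22)=1002, p(23)=1255, p(24)=1575, p(25)=1958, p(26)=2436, p(27)=3010, p(28)=3718, p(29)=4565, p(30)=5604, p(31)=6842, p(32)=8349, p(33)=10143, p(34)=12310, p(35)=14883, p(36)=17977, p(37)=21637, p(38)=26015, p(39)=31185, p(40)=37338, p(41)=44583, p(42)=53174, p(43)=63261, p(44)=75175, p(45)=89134, p(46)=105558, p(47)=124754, p(48)=147273, p(49)=173525, p(50)=204226, p(51)=239943, p(52)=281589, p(53)=329931, p(54)=386155, p(55)=451276, p(56)=526823, p(57)=614154, p(58)=715220, p(59)=831820, p(60)=966467, p(61)=1121505, p(62)=1300156, p(63)=1505499, p(64)=1741630, p(65)=2012558, p(66)=2323520, p(67)=2679689, p(68)=3087735, p(69)=3554345, p(70)=4087968, p(71)=4697205, p(72)=5392783, p(73)=6185689, p(74)=7089500, p(75)=8118264, p(76)=9289091, p(77)=10619863, p(78)=12132164, p(79)=13848650, p(80)=15796476, p(81)=18004327, p(82)=20506255, p(83)=23338469, p(84)=26543660, p(85)=30167357, p(86)=34262962, p(87)=38887673, p(88)=44108109, p(89)=49995925, p(90)=56634173, p(91)=64112359, p(92)=72533807, p(93)=82010177, p(94)=92669720, p(95)=104651419, p(96)=118114304, p(97)=133230930, p(98)=150198136.
Final step: p(99) = p(98) + p(97) - p(94) - p(92) + p(87) + p(84) - p(77) - p(73) + p(64) + p(59) - p(48) - p(42) + p(29) + p(22) - p(7)
= 150198136 + 133230930 - 92669720 - 72533807 + 38887673 + 26543660 - 10619863 - 6185689 + 1741630 + 831820 - 147273 - 53174 + 4565 + 1002 - 15
= 169229875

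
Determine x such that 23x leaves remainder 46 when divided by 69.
x ≡ 2 (mod 3)

gcd(23, 69) = 23, which divides 46, so solutions exist.
Divide through by 23: x ≡ 2 (mod 3).
The coefficient of x is now 1, so x ≡ 2 (mod 3).
Check: 23 × 2 = 46 ≡ 46 (mod 69).
x ≡ 2 (mod 3), giving 23 solutions mod 69.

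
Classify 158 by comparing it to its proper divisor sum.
deficient

Proper divisors of 158: sum = 1 + 2 + 79 = 82
Since 82 < 158, 158 is deficient.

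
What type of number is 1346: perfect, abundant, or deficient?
deficient

Proper divisors of 1346: sum = 1 + 2 + 673 = 676
Since 676 < 1346, 1346 is deficient.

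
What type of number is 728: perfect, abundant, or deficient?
abundant

Proper divisors of 728: sum = 1 + 2 + 4 + 7 + 8 + 13 + 14 + 26 + 28 + 52 + 56 + 91 + 104 + 182 + 364 = 952
Since 952 > 728, 728 is abundant.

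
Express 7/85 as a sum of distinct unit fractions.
1/13 + 1/185 + 1/40885

Greedy algorithm:
7/85: ceiling(85/7) = 13, use 1/13
6/1105: ceiling(1105/6) = 185, use 1/185
1/40885: ceiling(40885/1) = 40885, use 1/40885
Result: 7/85 = 1/13 + 1/185 + 1/40885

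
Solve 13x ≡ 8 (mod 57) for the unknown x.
x ≡ 5 (mod 57)

gcd(13, 57) = 1, which divides 8, so solutions exist.
Find 13^(-1) mod 57 by the extended Euclidean algorithm:
57 = 4 × 13 + 5  ⟹  5 = (1)·57 + (-4)·13
13 = 2 × 5 + 3  ⟹  3 = (-2)·57 + (9)·13
5 = 1 × 3 + 2  ⟹  2 = (3)·57 + (-13)·13
3 = 1 × 2 + 1  ⟹  1 = (-5)·57 + (22)·13
So (22)·13 ≡ 1 (mod 57), i.e. 13^(-1) ≡ 22 (mod 57).
x ≡ 22 × 8 = 176 ≡ 5 (mod 57).
Check: 13 × 5 = 65 ≡ 8 (mod 57).
Unique solution: x ≡ 5 (mod 57)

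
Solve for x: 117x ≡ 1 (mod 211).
101

gcd(117, 211) = 1, so the inverse exists.
Extended Euclidean algorithm on (211, 117):
211 = 1 × 117 + 94  ⟹  94 = (1)·211 + (-1)·117
117 = 1 × 94 + 23  ⟹  23 = (-1)·211 + (2)·117
94 = 4 × 23 + 2  ⟹  2 = (5)·211 + (-9)·117
23 = 11 × 2 + 1  ⟹  1 = (-56)·211 + (101)·117
So (101)·117 ≡ 1 (mod 211), i.e. 117^(-1) ≡ 101 (mod 211).
Check: 117 × 101 = 11817 ≡ 1 (mod 211)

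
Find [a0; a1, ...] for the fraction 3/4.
[0; 1, 3]

Euclidean algorithm steps:
3 = 0 × 4 + 3
4 = 1 × 3 + 1
3 = 3 × 1 + 0
Continued fraction: [0; 1, 3]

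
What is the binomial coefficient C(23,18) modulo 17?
6

Using Lucas' theorem:
Write n=23 and k=18 in base 17:
n in base 17: [1, 6]
k in base 17: [1, 1]
C(23,18) mod 17 = ∏ C(n_i, k_i) mod 17
Digit binomials (mod 17): C(1,1) = 1; C(6,1) = 6
Product: 1 × 6 = 6 ≡ 6 (mod 17)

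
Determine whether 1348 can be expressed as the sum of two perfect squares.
18² + 32² (a=18, b=32)

Factorization: 1348 = 2^2 × 337
By Fermat: n is sum of two squares iff every prime p ≡ 3 (mod 4) appears to even power.
All primes ≡ 3 (mod 4) appear to even power.
Search a = 0, 1, 2, … for 1348 - a² a perfect square: first hit at a = 18: 1348 - 324 = 1024 = 32².
1348 = 18² + 32² = 324 + 1024 ✓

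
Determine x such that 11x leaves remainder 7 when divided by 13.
x ≡ 3 (mod 13)

gcd(11, 13) = 1, which divides 7, so solutions exist.
Find 11^(-1) mod 13 by the extended Euclidean algorithm:
13 = 1 × 11 + 2  ⟹  2 = (1)·13 + (-1)·11
11 = 5 × 2 + 1  ⟹  1 = (-5)·13 + (6)·11
So (6)·11 ≡ 1 (mod 13), i.e. 11^(-1) ≡ 6 (mod 13).
x ≡ 6 × 7 = 42 ≡ 3 (mod 13).
Check: 11 × 3 = 33 ≡ 7 (mod 13).
Unique solution: x ≡ 3 (mod 13)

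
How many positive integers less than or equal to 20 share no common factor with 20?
8

20 = 2^2 × 5
φ(n) = n × ∏(1 - 1/p) for each prime p dividing n
φ(20) = 20 × (1 - 1/2) × (1 - 1/5) = 8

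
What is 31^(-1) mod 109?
102

gcd(31, 109) = 1, so the inverse exists.
Extended Euclidean algorithm on (109, 31):
109 = 3 × 31 + 16  ⟹  16 = (1)·109 + (-3)·31
31 = 1 × 16 + 15  ⟹  15 = (-1)·109 + (4)·31
16 = 1 × 15 + 1  ⟹  1 = (2)·109 + (-7)·31
So (-7)·31 ≡ 1 (mod 109), i.e. 31^(-1) ≡ -7 ≡ 102 (mod 109).
Check: 31 × 102 = 3162 ≡ 1 (mod 109)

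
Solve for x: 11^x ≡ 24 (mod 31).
11

Baby-step giant-step with step n = ⌈√31⌉ = 6.
Baby steps 11^j mod 31 (j:value) for j=0..5: 0:1, 1:11, 2:28, 3:29, 4:9, 5:6.
Giant-step multiplier: 11^(-6) ≡ 11^(30-6) = 11^24 ≡ 8 (mod 31).
Giant steps γ_i = 24·8^i mod 31: γ_0=24, γ_1=6 (in table at j=5).
x = i·n + j = 1·6 + 5 = 11.
Check: 11^11 ≡ 24 (mod 31).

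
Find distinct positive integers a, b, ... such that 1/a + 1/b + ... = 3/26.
1/9 + 1/234

Greedy algorithm:
3/26: ceiling(26/3) = 9, use 1/9
1/234: ceiling(234/1) = 234, use 1/234
Result: 3/26 = 1/9 + 1/234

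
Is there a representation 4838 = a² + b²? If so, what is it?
Not possible

Factorization: 4838 = 2 × 41 × 59
By Fermat: n is sum of two squares iff every prime p ≡ 3 (mod 4) appears to even power.
Prime(s) ≡ 3 (mod 4) with odd exponent: [(59, 1)]
Therefore 4838 cannot be expressed as a² + b².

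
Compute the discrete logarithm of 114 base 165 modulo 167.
38

Baby-step giant-step with step n = ⌈√167⌉ = 13.
Baby steps 165^j mod 167 (j:value) for j=0..12: 0:1, 1:165, 2:4, 3:159, 4:16, 5:135, 6:64, 7:39, 8:89, 9:156, 10:22, 11:123, 12:88.
Giant-step multiplier: 165^(-13) ≡ 165^(166-13) = 165^153 ≡ 37 (mod 167).
Giant steps γ_i = 114·37^i mod 167: γ_0=114, γ_1=43, γ_2=88 (in table at j=12).
x = i·n + j = 2·13 + 12 = 38.
Check: 165^38 ≡ 114 (mod 167).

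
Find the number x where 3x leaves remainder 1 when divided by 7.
5

gcd(3, 7) = 1, so the inverse exists.
Extended Euclidean algorithm on (7, 3):
7 = 2 × 3 + 1  ⟹  1 = (1)·7 + (-2)·3
So (-2)·3 ≡ 1 (mod 7), i.e. 3^(-1) ≡ -2 ≡ 5 (mod 7).
Check: 3 × 5 = 15 ≡ 1 (mod 7)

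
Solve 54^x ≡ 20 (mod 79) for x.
10

Baby-step giant-step with step n = ⌈√79⌉ = 9.
Baby steps 54^j mod 79 (j:value) for j=0..8: 0:1, 1:54, 2:72, 3:17, 4:49, 5:39, 6:52, 7:43, 8:31.
Giant-step multiplier: 54^(-9) ≡ 54^(78-9) = 54^69 ≡ 58 (mod 79).
Giant steps γ_i = 20·58^i mod 79: γ_0=20, γ_1=54 (in table at j=1).
x = i·n + j = 1·9 + 1 = 10.
Check: 54^10 ≡ 20 (mod 79).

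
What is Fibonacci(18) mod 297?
208

Matrix identity: Q^n = [[F_(n+1), F_n], [F_n, F_(n-1)]] with Q = [[1,1],[1,0]].
n = 18 = 10010₂. Square-and-multiply, entries mod 297:
Q^1 = [[1,1],[1,0]]
Q^2 = (Q^1)² = [[2,1],[1,1]]
Q^4 = (Q^2)² = [[5,3],[3,2]]
Q^9 = (Q^4)²·Q = [[55,34],[34,21]]
Q^18 = (Q^9)² = [[23,208],[208,112]]
F_18 mod 297 = Q^18[0][1] = 208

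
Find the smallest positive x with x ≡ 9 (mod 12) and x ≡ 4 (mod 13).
69

Using Chinese Remainder Theorem:
M = 12 × 13 = 156
M1 = 13, M2 = 12
y1 = 13^(-1) mod 12 = 1
y2 = 12^(-1) mod 13 = 12
x = (9×13×1 + 4×12×12) mod 156 = 69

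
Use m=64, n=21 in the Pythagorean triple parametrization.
(3655, 2688, 4537)

Euclid's formula: a = m² - n², b = 2mn, c = m² + n²
m = 64, n = 21
a = 64² - 21² = 4096 - 441 = 3655
b = 2 × 64 × 21 = 2688
c = 64² + 21² = 4096 + 441 = 4537
Verification: 3655² + 2688² = 13359025 + 7225344 = 20584369 = 4537² ✓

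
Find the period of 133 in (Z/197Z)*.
49

197 is prime, so ord(133) divides φ(197) = 196.
Divisors of 196: 1, 2, 4, 7, 14, 28, 49, 98, 196.
Repeated squaring: 133^1 ≡ 133, 133^2 ≡ 156, 133^4 ≡ 105, 133^8 ≡ 190, 133^16 ≡ 49, 133^32 ≡ 37, 133^64 ≡ 187, 133^128 ≡ 100 (mod 197).
Test 133^d mod 197 for each divisor d in increasing order:
133^1 ≡ 133
133^2 ≡ 156
133^4 ≡ 105
133^7 = 133^4·133^2·133^1 ≡ 114
133^14 = 133^8·133^4·133^2 ≡ 191
133^28 = 133^16·133^8·133^4 ≡ 36
133^49 = 133^32·133^16·133^1 ≡ 1  ← first divisor giving 1
The order is 49.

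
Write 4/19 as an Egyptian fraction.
1/5 + 1/95

Greedy algorithm:
4/19: ceiling(19/4) = 5, use 1/5
1/95: ceiling(95/1) = 95, use 1/95
Result: 4/19 = 1/5 + 1/95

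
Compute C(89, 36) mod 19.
0

Using Lucas' theorem:
Write n=89 and k=36 in base 19:
n in base 19: [4, 13]
k in base 19: [1, 17]
C(89,36) mod 19 = ∏ C(n_i, k_i) mod 19
Digit binomials (mod 19): C(4,1) = 4; C(13,17) = 0 (k_i > n_i)
Product: 4 × 0 = 0 ≡ 0 (mod 19)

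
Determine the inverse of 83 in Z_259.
181

gcd(83, 259) = 1, so the inverse exists.
Extended Euclidean algorithm on (259, 83):
259 = 3 × 83 + 10  ⟹  10 = (1)·259 + (-3)·83
83 = 8 × 10 + 3  ⟹  3 = (-8)·259 + (25)·83
10 = 3 × 3 + 1  ⟹  1 = (25)·259 + (-78)·83
So (-78)·83 ≡ 1 (mod 259), i.e. 83^(-1) ≡ -78 ≡ 181 (mod 259).
Check: 83 × 181 = 15023 ≡ 1 (mod 259)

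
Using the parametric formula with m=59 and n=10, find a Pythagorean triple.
(3381, 1180, 3581)

Euclid's formula: a = m² - n², b = 2mn, c = m² + n²
m = 59, n = 10
a = 59² - 10² = 3481 - 100 = 3381
b = 2 × 59 × 10 = 1180
c = 59² + 10² = 3481 + 100 = 3581
Verification: 3381² + 1180² = 11431161 + 1392400 = 12823561 = 3581² ✓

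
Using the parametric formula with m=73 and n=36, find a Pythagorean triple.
(4033, 5256, 6625)

Euclid's formula: a = m² - n², b = 2mn, c = m² + n²
m = 73, n = 36
a = 73² - 36² = 5329 - 1296 = 4033
b = 2 × 73 × 36 = 5256
c = 73² + 36² = 5329 + 1296 = 6625
Verification: 4033² + 5256² = 16265089 + 27625536 = 43890625 = 6625² ✓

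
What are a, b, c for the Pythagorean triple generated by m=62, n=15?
(3619, 1860, 4069)

Euclid's formula: a = m² - n², b = 2mn, c = m² + n²
m = 62, n = 15
a = 62² - 15² = 3844 - 225 = 3619
b = 2 × 62 × 15 = 1860
c = 62² + 15² = 3844 + 225 = 4069
Verification: 3619² + 1860² = 13097161 + 3459600 = 16556761 = 4069² ✓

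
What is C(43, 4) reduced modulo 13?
1

Using Lucas' theorem:
Write n=43 and k=4 in base 13:
n in base 13: [3, 4]
k in base 13: [0, 4]
C(43,4) mod 13 = ∏ C(n_i, k_i) mod 13
Digit binomials (mod 13): C(3,0) = 1; C(4,4) = 1
Product: 1 × 1 = 1 ≡ 1 (mod 13)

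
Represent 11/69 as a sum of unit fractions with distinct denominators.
1/7 + 1/61 + 1/5893 + 1/86812730 + 1/15072900093293070

Greedy algorithm:
11/69: ceiling(69/11) = 7, use 1/7
8/483: ceiling(483/8) = 61, use 1/61
5/29463: ceiling(29463/5) = 5893, use 1/5893
2/173625459: ceiling(173625459/2) = 86812730, use 1/86812730
1/15072900093293070: ceiling(15072900093293070/1) = 15072900093293070, use 1/15072900093293070
Result: 11/69 = 1/7 + 1/61 + 1/5893 + 1/86812730 + 1/15072900093293070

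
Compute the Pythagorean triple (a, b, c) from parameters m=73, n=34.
(4173, 4964, 6485)

Euclid's formula: a = m² - n², b = 2mn, c = m² + n²
m = 73, n = 34
a = 73² - 34² = 5329 - 1156 = 4173
b = 2 × 73 × 34 = 4964
c = 73² + 34² = 5329 + 1156 = 6485
Verification: 4173² + 4964² = 17413929 + 24641296 = 42055225 = 6485² ✓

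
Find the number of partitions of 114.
952050665

p(n) counts ways to write n as a sum of positive integers (order ignored).
Euler's pentagonal recurrence: p(k) = p(k-1) + p(k-2) - p(k-5) - p(k-7) + p(k-12) + p(k-15) - ... (offsets j(3j∓1)/2, signs ++--, p(0)=1, p(<0)=0).
DP table for k = 0..113: p(0)=1, p(1)=1, p(2)=2, p(3)=3, p(4)=5, p(5)=7, p(6)=11, p(7)=15, p(8)=22, p(9)=30, p(10)=42, p(11)=56, p(12)=77, p(13)=101, p(14)=135, p(15)=176, p(16)=231, p(17)=297, p(18)=385, p(19)=490, p(20)=627, p(21)=792, p(22)=1002, p(23)=1255, p(24)=1575, p(25)=1958, p(26)=2436, p(27)=3010, p(28)=3718, p(29)=4565, p(30)=5604, p(31)=6842, p(32)=8349, p(33)=10143, p(34)=12310, p(35)=14883, p(36)=17977, p(37)=21637, p(38)=26015, p(39)=31185, p(40)=37338, p(41)=44583, p(42)=53174, p(43)=63261, p(44)=75175, p(45)=89134, p(46)=105558, p(47)=124754, p(48)=147273, p(49)=173525, p(50)=204226, p(51)=239943, p(52)=281589, p(53)=329931, p(54)=386155, p(55)=451276, p(56)=526823, p(57)=614154, p(58)=715220, p(59)=831820, p(60)=966467, p(61)=1121505, p(62)=1300156, p(63)=1505499, p(64)=1741630, p(65)=2012558, p(66)=2323520, p(67)=2679689, p(68)=3087735, p(69)=3554345, p(70)=4087968, p(71)=4697205, p(72)=5392783, p(73)=6185689, p(74)=7089500, p(75)=8118264, p(76)=9289091, p(77)=10619863, p(78)=12132164, p(79)=13848650, p(80)=15796476, p(81)=18004327, p(82)=20506255, p(83)=23338469, p(84)=26543660, p(85)=30167357, p(86)=34262962, p(87)=38887673, p(88)=44108109, p(89)=49995925, p(90)=56634173, p(91)=64112359, p(92)=72533807, p(93)=82010177, p(94)=92669720, p(95)=104651419, p(96)=118114304, p(97)=133230930, p(98)=150198136, p(99)=169229875, p(100)=190569292, p(101)=214481126, p(102)=241265379, p(103)=271248950, p(104)=304801365, p(105)=342325709, p(106)=384276336, p(107)=431149389, p(108)=483502844, p(109)=541946240, p(110)=607163746, p(111)=679903203, p(112)=761002156, p(113)=851376628.
Final step: p(114) = p(113) + p(112) - p(109) - p(107) + p(102) + p(99) - p(92) - p(88) + p(79) + p(74) - p(63) - p(57) + p(44) + p(37) - p(22) - p(14)
= 851376628 + 761002156 - 541946240 - 431149389 + 241265379 + 169229875 - 72533807 - 44108109 + 13848650 + 7089500 - 1505499 - 614154 + 75175 + 21637 - 1002 - 135
= 952050665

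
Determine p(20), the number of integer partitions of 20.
627

p(n) counts ways to write n as a sum of positive integers (order ignored).
Euler's pentagonal recurrence: p(k) = p(k-1) + p(k-2) - p(k-5) - p(k-7) + p(k-12) + p(k-15) - ... (offsets j(3j∓1)/2, signs ++--, p(0)=1, p(<0)=0).
DP table for k = 0..19: p(0)=1, p(1)=1, p(2)=2, p(3)=3, p(4)=5, p(5)=7, p(6)=11, p(7)=15, p(8)=22, p(9)=30, p(10)=42, p(11)=56, p(12)=77, p(13)=101, p(14)=135, p(15)=176, p(16)=231, p(17)=297, p(18)=385, p(19)=490.
Final step: p(20) = p(19) + p(18) - p(15) - p(13) + p(8) + p(5)
= 490 + 385 - 176 - 101 + 22 + 7
= 627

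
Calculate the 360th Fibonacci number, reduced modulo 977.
839

Matrix identity: Q^n = [[F_(n+1), F_n], [F_n, F_(n-1)]] with Q = [[1,1],[1,0]].
n = 360 = 101101000₂. Square-and-multiply, entries mod 977:
Q^1 = [[1,1],[1,0]]
Q^2 = (Q^1)² = [[2,1],[1,1]]
Q^5 = (Q^2)²·Q = [[8,5],[5,3]]
Q^11 = (Q^5)²·Q = [[144,89],[89,55]]
Q^22 = (Q^11)² = [[324,125],[125,199]]
Q^45 = (Q^22)²·Q = [[346,430],[430,893]]
Q^90 = (Q^45)² = [[769,305],[305,464]]
Q^180 = (Q^90)² = [[486,897],[897,566]]
Q^360 = (Q^180)² = [[300,839],[839,438]]
F_360 mod 977 = Q^360[0][1] = 839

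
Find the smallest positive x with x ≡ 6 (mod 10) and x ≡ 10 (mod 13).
36

Using Chinese Remainder Theorem:
M = 10 × 13 = 130
M1 = 13, M2 = 10
y1 = 13^(-1) mod 10 = 7
y2 = 10^(-1) mod 13 = 4
x = (6×13×7 + 10×10×4) mod 130 = 36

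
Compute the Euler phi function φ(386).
192

386 = 2 × 193
φ(n) = n × ∏(1 - 1/p) for each prime p dividing n
φ(386) = 386 × (1 - 1/2) × (1 - 1/193) = 192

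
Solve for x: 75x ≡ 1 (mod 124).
43

gcd(75, 124) = 1, so the inverse exists.
Extended Euclidean algorithm on (124, 75):
124 = 1 × 75 + 49  ⟹  49 = (1)·124 + (-1)·75
75 = 1 × 49 + 26  ⟹  26 = (-1)·124 + (2)·75
49 = 1 × 26 + 23  ⟹  23 = (2)·124 + (-3)·75
26 = 1 × 23 + 3  ⟹  3 = (-3)·124 + (5)·75
23 = 7 × 3 + 2  ⟹  2 = (23)·124 + (-38)·75
3 = 1 × 2 + 1  ⟹  1 = (-26)·124 + (43)·75
So (43)·75 ≡ 1 (mod 124), i.e. 75^(-1) ≡ 43 (mod 124).
Check: 75 × 43 = 3225 ≡ 1 (mod 124)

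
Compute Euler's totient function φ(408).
128

408 = 2^3 × 3 × 17
φ(n) = n × ∏(1 - 1/p) for each prime p dividing n
φ(408) = 408 × (1 - 1/2) × (1 - 1/3) × (1 - 1/17) = 128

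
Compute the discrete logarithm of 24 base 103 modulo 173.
134

Baby-step giant-step with step n = ⌈√173⌉ = 14.
Baby steps 103^j mod 173 (j:value) for j=0..13: 0:1, 1:103, 2:56, 3:59, 4:22, 5:17, 6:21, 7:87, 8:138, 9:28, 10:116, 11:11, 12:95, 13:97.
Giant-step multiplier: 103^(-14) ≡ 103^(172-14) = 103^158 ≡ 4 (mod 173).
Giant steps γ_i = 24·4^i mod 173: γ_0=24, γ_1=96, γ_2=38, γ_3=152, γ_4=89, γ_5=10, γ_6=40, γ_7=160, γ_8=121, γ_9=138 (in table at j=8).
x = i·n + j = 9·14 + 8 = 134.
Check: 103^134 ≡ 24 (mod 173).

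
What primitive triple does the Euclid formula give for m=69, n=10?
(4661, 1380, 4861)

Euclid's formula: a = m² - n², b = 2mn, c = m² + n²
m = 69, n = 10
a = 69² - 10² = 4761 - 100 = 4661
b = 2 × 69 × 10 = 1380
c = 69² + 10² = 4761 + 100 = 4861
Verification: 4661² + 1380² = 21724921 + 1904400 = 23629321 = 4861² ✓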